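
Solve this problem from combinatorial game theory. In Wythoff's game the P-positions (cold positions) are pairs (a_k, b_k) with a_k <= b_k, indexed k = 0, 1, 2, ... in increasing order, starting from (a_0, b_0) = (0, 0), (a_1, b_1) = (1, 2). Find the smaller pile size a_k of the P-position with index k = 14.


By Wythoff's theorem, a_k = floor(k * phi) and b_k = floor(k * phi^2) = a_k + k, where phi = (1 + sqrt(5))/2 is the golden ratio.
phi = (1 + sqrt(5))/2 = 1.618034
k = 14
k * phi = 14 * 1.618034 = 22.652476
a_14 = floor(k * phi) = 22

22


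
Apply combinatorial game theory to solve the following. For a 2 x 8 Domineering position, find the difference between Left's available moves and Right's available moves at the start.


Board is 2 x 8 (rows x cols).
Left (vertical) placements: (rows-1) * cols = 1 * 8 = 8
Right (horizontal) placements: rows * (cols-1) = 2 * 7 = 14
Advantage = Left - Right = 8 - 14 = -6

-6


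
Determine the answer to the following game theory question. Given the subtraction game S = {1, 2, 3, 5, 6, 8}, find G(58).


The subtraction set is S = {1, 2, 3, 5, 6, 8}.
G(k) = mex{ G(k - s) : s in S, s <= k }. We compute iteratively: G(0) = 0.
G(1) = mex({0}) = 1
G(2) = mex({0, 1}) = 2
G(3) = mex({0, 1, 2}) = 3
G(4) = mex({1, 2, 3}) = 0
G(5) = mex({0, 2, 3}) = 1
G(6) = mex({0, 1, 3}) = 2
G(7) = mex({0, 1, 2}) = 3
G(8) = mex({0, 1, 2, 3}) = 4
G(9) = mex({0, 1, 2, 3, 4}) = 5
G(10) = mex({0, 1, 2, 3, 4, 5}) = 6
G(11) = mex({1, 2, 3, 4, 5, 6}) = 0
G(12) = mex({0, 2, 3, 5, 6}) = 1
G(13) = mex({0, 1, 3, 4, 6}) = 2
G(14) = mex({0, 1, 2, 4, 5}) = 3
G(15) = mex({1, 2, 3, 5, 6}) = 0
G(16) = mex({0, 2, 3, 4, 6}) = 1
G(17) = mex({0, 1, 3, 5}) = 2
G(18) = mex({0, 1, 2, 6}) = 3
Observe that G(11)..G(18) = 0, 1, 2, 3, 0, 1, 2, 3 repeats G(0)..G(7) = 0, 1, 2, 3, 0, 1, 2, 3.
For k >= max(S) = 8, G(k) is determined by the previous 8 values G(k-8)..G(k-1); a window of 8 consecutive values has recurred shifted by 11, so by induction G(k + 11) = G(k) for all k >= 0: the sequence is periodic from the start with period 11.
One period: G(0..10) = 0, 1, 2, 3, 0, 1, 2, 3, 4, 5, 6.
58 mod 11 = 3, so G(58) = G(3) = 3.

3


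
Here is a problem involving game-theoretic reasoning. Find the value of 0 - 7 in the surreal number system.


x = 0, y = 7
x - y = 0 - 7 = -7

-7


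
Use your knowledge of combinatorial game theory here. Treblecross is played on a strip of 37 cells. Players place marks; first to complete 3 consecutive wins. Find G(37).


Treblecross: place X on empty cells; 3-in-a-row wins.
Playing within two cells of an existing X lets the opponent win at once, so sensible play treats the cells i-2..i+2 around each X as dead. The player left with no safe cell loses, so this is a normal-play take-away game on strips of safe cells.
Placing X at cell i (0-indexed) of a strip of k safe cells leaves independent strips of sizes max(0, i-2) and max(0, k-i-3). Hence G(k) = mex{ G(max(0,i-2)) XOR G(max(0,k-i-3)) : 0 <= i < k }, with G(0) = 0.
G(1): splits (0,0):0^0=0 -> mex({0}) = 1
G(2): splits (0,0):0^0=0 -> mex({0}) = 1
G(3): splits (0,0):0^0=0 -> mex({0}) = 1
G(4): splits (0,1):0^1=1 (0,0):0^0=0 -> mex({0, 1}) = 2
G(5): splits (0,2):0^1=1 (0,1):0^1=1 (0,0):0^0=0 -> mex({0, 1}) = 2
G(6) = mex({1}) = 0
G(7) = mex({0, 1, 2}) = 3
G(8) = mex({0, 1, 2}) = 3
G(9) = mex({0, 2}) = 1
G(10) = mex({0, 2, 3}) = 1
G(11) = mex({0, 3}) = 1
G(12) = mex({1, 3}) = 0
G(13) = mex({0, 1, 2, 3}) = 4
G(14) = mex({0, 1, 2}) = 3
G(15) = mex({0, 1, 2}) = 3
G(16) = mex({0, 1, 2, 4}) = 3
G(17) = mex({0, 1, 3, 4}) = 2
G(18) = mex({0, 1, 3, 4}) = 2
G(19) = mex({0, 1, 3, 5}) = 2
G(20) = mex({0, 1, 2, 3, 5}) = 4
G(21) = mex({0, 1, 2, 3, 5}) = 4
G(22) = mex({1, 2, 6}) = 0
G(23) = mex({0, 1, 2, 3, 4, 6}) = 5
G(24) = mex({0, 1, 2, 3, 4}) = 5
G(25) = mex({0, 1, 3, 4, 7}) = 2
G(26) = mex({0, 1, 3, 4, 5, 7}) = 2
G(27) = mex({0, 1, 3, 5}) = 2
G(28) = mex({0, 1, 2, 5}) = 3
G(29) = mex({0, 1, 2, 4, 5, 6}) = 3
G(30) = mex({1, 2, 4, 6}) = 0
G(31) = mex({0, 1, 2, 3, 4, 6}) = 5
G(32) = mex({1, 2, 3, 4, 7}) = 0
G(33) = mex({0, 3, 7}) = 1
G(34) = mex({0, 2, 3, 5, 7}) = 1
G(35) = mex({0, 2, 3, 5, 6}) = 1
G(36) = mex({0, 1, 2, 5, 6}) = 3
G(37) = mex({0, 1, 2, 4, 5, 6}) = 3
Therefore G(37) = 3.

3


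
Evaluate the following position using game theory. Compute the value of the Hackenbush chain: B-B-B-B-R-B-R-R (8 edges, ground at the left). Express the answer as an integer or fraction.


Edges (from ground): B-B-B-B-R-B-R-R
By Berlekamp's sign-expansion rule, a Blue-Red Hackenbush stalk has the value of the surreal number whose sign sequence is the edge sequence with B -> + and R -> -.
Sign sequence: ++++-+--
Trace the sign expansion in the surreal number tree, starting from 0:
Edge 1: B (sign +) -> bounds (0, +inf), value = 1
Edge 2: B (sign +) -> bounds (1, +inf), value = 2
Edge 3: B (sign +) -> bounds (2, +inf), value = 3
Edge 4: B (sign +) -> bounds (3, +inf), value = 4
Edge 5: R (sign -) -> bounds (3, 4), value = 7/2
Edge 6: B (sign +) -> bounds (7/2, 4), value = 15/4
Edge 7: R (sign -) -> bounds (7/2, 15/4), value = 29/8
Edge 8: R (sign -) -> bounds (7/2, 29/8), value = 57/16
Game value = 57/16

57/16


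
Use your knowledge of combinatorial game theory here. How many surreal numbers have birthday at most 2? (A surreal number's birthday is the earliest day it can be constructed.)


Day 0: {|} = 0 is born. Count = 1.
Day n: the number of surreal numbers born by day n is 2^(n+1) - 1.
By day 0: 2^1 - 1 = 1
By day 1: 2^2 - 1 = 3
By day 2: 2^3 - 1 = 7
By day 2: 7 surreal numbers.

7


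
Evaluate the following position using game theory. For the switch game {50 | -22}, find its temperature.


The game is {50 | -22}, a switch {a | b} with numbers a > b.
Cooling {a | b} by t gives {a - t | b + t}, which stops being hot when a - t = b + t, i.e. at t = (a - b)/2. So the temperature of a switch is (a - b)/2.
Temperature = (Left option - Right option) / 2
= (50 - (-22)) / 2
= 72 / 2
= 36

36


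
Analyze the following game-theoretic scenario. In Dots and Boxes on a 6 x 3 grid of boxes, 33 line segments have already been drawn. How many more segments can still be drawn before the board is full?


Grid: 6 x 3 boxes, i.e. 7 rows and 4 columns of dots.
Horizontal edges: (rows + 1) * cols = 7 * 3 = 21
Vertical edges: rows * (cols + 1) = 6 * 4 = 24
Total edges: 21 + 24 = 45
Edges drawn: 33
Remaining: 45 - 33 = 12

12


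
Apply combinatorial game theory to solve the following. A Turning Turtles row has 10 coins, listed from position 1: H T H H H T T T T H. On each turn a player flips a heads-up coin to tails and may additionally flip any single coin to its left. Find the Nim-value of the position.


Coins: H T H H H T T T T H
Key fact: a single head at position k behaves exactly like a Nim heap of size k (turning it to T and optionally flipping a coin at j < k corresponds to moving the heap from k to j, or to 0), and heads combine as a disjunctive sum (two heads at the same place would cancel, matching j XOR j = 0). So the Nim-value is the XOR of the 1-indexed positions of the heads.
Face-up positions (1-indexed): [1, 3, 4, 5, 10]
XOR 0 with 1: 0 XOR 1 = 1
XOR 1 with 3: 1 XOR 3 = 2
XOR 2 with 4: 2 XOR 4 = 6
XOR 6 with 5: 6 XOR 5 = 3
XOR 3 with 10: 3 XOR 10 = 9
Nim-value = 9

9


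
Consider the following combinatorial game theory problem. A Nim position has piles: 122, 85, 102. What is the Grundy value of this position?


We need the XOR (exclusive or) of all pile sizes.
After XOR-ing pile 1 (size 122): 0 XOR 122 = 122
After XOR-ing pile 2 (size 85): 122 XOR 85 = 47
After XOR-ing pile 3 (size 102): 47 XOR 102 = 73
The Nim-value of this position is 73.

73


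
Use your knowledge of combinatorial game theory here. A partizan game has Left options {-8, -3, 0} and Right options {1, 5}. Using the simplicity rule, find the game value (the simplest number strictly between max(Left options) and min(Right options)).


Left options: {-8, -3, 0}, max = 0
Right options: {1, 5}, min = 1
All options are numbers and max(Left) < min(Right), so by the simplicity theorem the value is the simplest (earliest-born) number strictly between 0 and 1.
No integer lies strictly between 0 and 1, so the value is the dyadic rational m/2^k in the interval with the smallest k (then m odd); search k = 1, 2, ...:
Denominator 2: 1/2 lies strictly between 0 and 1 -- found.
The simplest number in the interval is 1/2.
Game value = 1/2

1/2


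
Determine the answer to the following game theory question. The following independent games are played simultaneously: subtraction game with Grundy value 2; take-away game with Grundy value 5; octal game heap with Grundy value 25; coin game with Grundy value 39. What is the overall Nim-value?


By the Sprague-Grundy theorem, the Grundy value of a sum of games is the XOR of individual Grundy values.
subtraction game: Grundy value = 2. Running XOR: 0 XOR 2 = 2
take-away game: Grundy value = 5. Running XOR: 2 XOR 5 = 7
octal game heap: Grundy value = 25. Running XOR: 7 XOR 25 = 30
coin game: Grundy value = 39. Running XOR: 30 XOR 39 = 57
The combined Grundy value is 57.

57


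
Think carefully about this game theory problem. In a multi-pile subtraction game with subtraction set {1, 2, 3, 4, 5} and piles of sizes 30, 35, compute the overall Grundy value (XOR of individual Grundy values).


Subtraction set: {1, 2, 3, 4, 5}
For this subtraction set, G(n) = n mod 6 (period = max + 1 = 6).
Pile 1 (size 30): G(30) = 30 mod 6 = 0
Pile 2 (size 35): G(35) = 35 mod 6 = 5
Total Grundy value = XOR of all: 0 XOR 5 = 5

5


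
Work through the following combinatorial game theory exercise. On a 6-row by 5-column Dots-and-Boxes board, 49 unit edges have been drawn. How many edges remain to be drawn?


Grid: 6 x 5 boxes, i.e. 7 rows and 6 columns of dots.
Horizontal edges: (rows + 1) * cols = 7 * 5 = 35
Vertical edges: rows * (cols + 1) = 6 * 6 = 36
Total edges: 35 + 36 = 71
Edges drawn: 49
Remaining: 71 - 49 = 22

22


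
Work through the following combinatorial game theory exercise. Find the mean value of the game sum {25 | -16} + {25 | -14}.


G1 = {25 | -16}, G2 = {25 | -14}
Each is a switch {a | b} with numbers a > b; its mean value is (a + b)/2, and mean value is additive over game sums: m(G1 + G2) = m(G1) + m(G2).
Mean of G1 = (25 + (-16))/2 = 9/2 = 9/2
Mean of G2 = (25 + (-14))/2 = 11/2 = 11/2
Mean of G1 + G2 = 9/2 + 11/2 = 10

10


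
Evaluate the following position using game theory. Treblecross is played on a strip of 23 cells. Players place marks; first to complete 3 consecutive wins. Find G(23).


Treblecross: place X on empty cells; 3-in-a-row wins.
Playing within two cells of an existing X lets the opponent win at once, so sensible play treats the cells i-2..i+2 around each X as dead. The player left with no safe cell loses, so this is a normal-play take-away game on strips of safe cells.
Placing X at cell i (0-indexed) of a strip of k safe cells leaves independent strips of sizes max(0, i-2) and max(0, k-i-3). Hence G(k) = mex{ G(max(0,i-2)) XOR G(max(0,k-i-3)) : 0 <= i < k }, with G(0) = 0.
G(1): splits (0,0):0^0=0 -> mex({0}) = 1
G(2): splits (0,0):0^0=0 -> mex({0}) = 1
G(3): splits (0,0):0^0=0 -> mex({0}) = 1
G(4): splits (0,1):0^1=1 (0,0):0^0=0 -> mex({0, 1}) = 2
G(5): splits (0,2):0^1=1 (0,1):0^1=1 (0,0):0^0=0 -> mex({0, 1}) = 2
G(6) = mex({1}) = 0
G(7) = mex({0, 1, 2}) = 3
G(8) = mex({0, 1, 2}) = 3
G(9) = mex({0, 2}) = 1
G(10) = mex({0, 2, 3}) = 1
G(11) = mex({0, 3}) = 1
G(12) = mex({1, 3}) = 0
G(13) = mex({0, 1, 2, 3}) = 4
G(14) = mex({0, 1, 2}) = 3
G(15) = mex({0, 1, 2}) = 3
G(16) = mex({0, 1, 2, 4}) = 3
G(17) = mex({0, 1, 3, 4}) = 2
G(18) = mex({0, 1, 3, 4}) = 2
G(19) = mex({0, 1, 3, 5}) = 2
G(20) = mex({0, 1, 2, 3, 5}) = 4
G(21) = mex({0, 1, 2, 3, 5}) = 4
G(22) = mex({1, 2, 6}) = 0
G(23) = mex({0, 1, 2, 3, 4, 6}) = 5
Therefore G(23) = 5.

5


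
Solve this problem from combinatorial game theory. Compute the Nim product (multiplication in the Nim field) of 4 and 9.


Nim multiplication is bilinear over XOR: (u XOR v) * w = (u*w) XOR (v*w).
So we split each operand into its bit components and XOR the pairwise Nim products.
4 = 4 (as XOR of powers of 2).
9 = 1 + 8 (as XOR of powers of 2).
Using the standard Nim-product table on single bits:
  2*2 = 3,   2*4 = 8,   2*8 = 12,
  4*4 = 6,   4*8 = 11,  8*8 = 13,
and  1*x = x (identity), k*l = l*k (commutative).
Pairwise Nim products:
  4 * 1 = 4
  4 * 8 = 11
XOR them: 4 XOR 11 = 15.
Result: 4 * 9 = 15 (in Nim).

15


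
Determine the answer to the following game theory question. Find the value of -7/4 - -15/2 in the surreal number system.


x = -7/4, y = -15/2
Converting to common denominator: 4
x = -7/4, y = -30/4
x - y = -7/4 - -15/2 = 23/4

23/4


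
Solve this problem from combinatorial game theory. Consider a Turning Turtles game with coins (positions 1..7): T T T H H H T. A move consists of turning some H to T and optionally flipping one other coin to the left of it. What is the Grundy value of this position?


Coins: T T T H H H T
Key fact: a single head at position k behaves exactly like a Nim heap of size k (turning it to T and optionally flipping a coin at j < k corresponds to moving the heap from k to j, or to 0), and heads combine as a disjunctive sum (two heads at the same place would cancel, matching j XOR j = 0). So the Nim-value is the XOR of the 1-indexed positions of the heads.
Face-up positions (1-indexed): [4, 5, 6]
XOR 0 with 4: 0 XOR 4 = 4
XOR 4 with 5: 4 XOR 5 = 1
XOR 1 with 6: 1 XOR 6 = 7
Nim-value = 7

7


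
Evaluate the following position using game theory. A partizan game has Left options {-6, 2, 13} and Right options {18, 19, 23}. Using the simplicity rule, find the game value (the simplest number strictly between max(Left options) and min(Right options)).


Left options: {-6, 2, 13}, max = 13
Right options: {18, 19, 23}, min = 18
All options are numbers and max(Left) < min(Right), so by the simplicity theorem the value is the simplest (earliest-born) number strictly between 13 and 18.
Integers 14 through 17 all lie strictly between 13 and 18.
Among integers, the simplest (lowest birthday = smallest |n|; 0 is born on day 0, +-n on day n) is 14.
No non-integer in the interval can be simpler: if x is a non-integer in the interval, then floor(x) or ceil(x) also lies in the interval (the interval contains an integer), and both are proper prefixes of x's sign expansion, i.e. born earlier. So the game value is 14.
Game value = 14

14


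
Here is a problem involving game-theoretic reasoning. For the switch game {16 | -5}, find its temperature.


The game is {16 | -5}, a switch {a | b} with numbers a > b.
Cooling {a | b} by t gives {a - t | b + t}, which stops being hot when a - t = b + t, i.e. at t = (a - b)/2. So the temperature of a switch is (a - b)/2.
Temperature = (Left option - Right option) / 2
= (16 - (-5)) / 2
= 21 / 2
= 21/2

21/2


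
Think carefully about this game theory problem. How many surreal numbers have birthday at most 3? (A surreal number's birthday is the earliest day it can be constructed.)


Day 0: {|} = 0 is born. Count = 1.
Day n: the number of surreal numbers born by day n is 2^(n+1) - 1.
By day 0: 2^1 - 1 = 1
By day 1: 2^2 - 1 = 3
By day 2: 2^3 - 1 = 7
By day 3: 2^4 - 1 = 15
By day 3: 15 surreal numbers.

15


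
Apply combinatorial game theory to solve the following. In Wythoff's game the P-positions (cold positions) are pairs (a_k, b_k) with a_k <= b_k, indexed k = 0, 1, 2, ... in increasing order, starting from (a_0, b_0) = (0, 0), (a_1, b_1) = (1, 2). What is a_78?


By Wythoff's theorem, a_k = floor(k * phi) and b_k = floor(k * phi^2) = a_k + k, where phi = (1 + sqrt(5))/2 is the golden ratio.
phi = (1 + sqrt(5))/2 = 1.618034
k = 78
k * phi = 78 * 1.618034 = 126.206651
a_78 = floor(k * phi) = 126

126


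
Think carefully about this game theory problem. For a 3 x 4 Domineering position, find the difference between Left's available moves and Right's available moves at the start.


Board is 3 x 4 (rows x cols).
Left (vertical) placements: (rows-1) * cols = 2 * 4 = 8
Right (horizontal) placements: rows * (cols-1) = 3 * 3 = 9
Advantage = Left - Right = 8 - 9 = -1

-1


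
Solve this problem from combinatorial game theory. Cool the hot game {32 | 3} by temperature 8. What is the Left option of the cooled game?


Original game: {32 | 3} (a switch {a | b} with a > b).
Cooling by t (for t below the temperature (a - b)/2 = 29/2) taxes each move by t: {a | b} cooled by t is {a - t | b + t}.
Cooling amount: t = 8
Cooled Left option: 32 - 8 = 24
Cooled Right option: 3 + 8 = 11
Cooled game: {24 | 11}
Left option = 24

24


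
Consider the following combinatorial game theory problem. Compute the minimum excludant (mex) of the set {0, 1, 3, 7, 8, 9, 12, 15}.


Set = {0, 1, 3, 7, 8, 9, 12, 15}
0 is in the set.
1 is in the set.
2 is NOT in the set. This is the mex.
mex = 2

2


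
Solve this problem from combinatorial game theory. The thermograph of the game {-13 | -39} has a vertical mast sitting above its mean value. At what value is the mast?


Game = {-13 | -39}, a switch {a | b} with numbers a > b.
Its thermograph has left wall a - t and right wall b + t, which meet at t = (a - b)/2, where both equal (a + b)/2. So the mast (mean value) is at (a + b)/2.
Mean = (-13 + (-39))/2 = -52/2 = -26

-26


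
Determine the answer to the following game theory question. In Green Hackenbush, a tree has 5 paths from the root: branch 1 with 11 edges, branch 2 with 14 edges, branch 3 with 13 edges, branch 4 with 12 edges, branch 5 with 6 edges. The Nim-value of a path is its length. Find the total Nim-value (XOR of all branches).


The tree has 5 branches from the ground vertex.
In Green Hackenbush, the Nim-value of a simple path of length k is k.
Branch 1: length 11, Nim-value = 11
Branch 2: length 14, Nim-value = 14
Branch 3: length 13, Nim-value = 13
Branch 4: length 12, Nim-value = 12
Branch 5: length 6, Nim-value = 6
Total Nim-value = XOR of all branch values:
0 XOR 11 = 11
11 XOR 14 = 5
5 XOR 13 = 8
8 XOR 12 = 4
4 XOR 6 = 2
Nim-value of the tree = 2

2


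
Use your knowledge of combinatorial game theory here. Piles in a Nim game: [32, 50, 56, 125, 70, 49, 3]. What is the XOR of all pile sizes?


We need the XOR (exclusive or) of all pile sizes.
After XOR-ing pile 1 (size 32): 0 XOR 32 = 32
After XOR-ing pile 2 (size 50): 32 XOR 50 = 18
After XOR-ing pile 3 (size 56): 18 XOR 56 = 42
After XOR-ing pile 4 (size 125): 42 XOR 125 = 87
After XOR-ing pile 5 (size 70): 87 XOR 70 = 17
After XOR-ing pile 6 (size 49): 17 XOR 49 = 32
After XOR-ing pile 7 (size 3): 32 XOR 3 = 35
The Nim-value of this position is 35.

35


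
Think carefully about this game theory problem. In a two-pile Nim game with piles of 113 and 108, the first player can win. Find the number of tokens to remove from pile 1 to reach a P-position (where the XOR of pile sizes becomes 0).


Piles: 113 and 108
Current XOR: 113 XOR 108 = 29 (non-zero, so this is an N-position).
To make the XOR zero, we need to find a move that balances the piles.
For pile 1 (size 113): target = 113 XOR 29 = 108
We reduce pile 1 from 113 to 108.
Tokens removed: 113 - 108 = 5
Verification: 108 XOR 108 = 0

5


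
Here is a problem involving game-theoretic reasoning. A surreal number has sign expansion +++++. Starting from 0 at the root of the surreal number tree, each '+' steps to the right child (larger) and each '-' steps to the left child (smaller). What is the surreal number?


Sign expansion: +++++
Rule: track bounds (lo, hi), initially (-inf, +inf). On '+', the current value becomes lo and we move to the simplest number in (value, hi): value + 1 if hi = +inf, otherwise the midpoint (value + hi)/2. On '-', the current value becomes hi and we move to value - 1 if lo = -inf, otherwise the midpoint (lo + value)/2.
Start at 0.
Step 1: sign = +, move right. Bounds: (0, +inf). Value = 1
Step 2: sign = +, move right. Bounds: (1, +inf). Value = 2
Step 3: sign = +, move right. Bounds: (2, +inf). Value = 3
Step 4: sign = +, move right. Bounds: (3, +inf). Value = 4
Step 5: sign = +, move right. Bounds: (4, +inf). Value = 5
The surreal number with sign expansion +++++ is 5.

5


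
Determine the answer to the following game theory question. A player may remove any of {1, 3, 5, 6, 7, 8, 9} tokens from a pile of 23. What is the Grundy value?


The subtraction set is S = {1, 3, 5, 6, 7, 8, 9}.
G(k) = mex{ G(k - s) : s in S, s <= k }. We compute iteratively: G(0) = 0.
G(1) = mex({0}) = 1
G(2) = mex({1}) = 0
G(3) = mex({0}) = 1
G(4) = mex({1}) = 0
G(5) = mex({0}) = 1
G(6) = mex({0, 1}) = 2
G(7) = mex({0, 1, 2}) = 3
G(8) = mex({0, 1, 3}) = 2
G(9) = mex({0, 1, 2}) = 3
G(10) = mex({0, 1, 3}) = 2
G(11) = mex({0, 1, 2}) = 3
G(12) = mex({0, 1, 2, 3}) = 4
G(13) = mex({0, 1, 2, 3, 4}) = 5
G(14) = mex({1, 2, 3, 5}) = 0
G(15) = mex({0, 2, 3, 4}) = 1
G(16) = mex({1, 2, 3, 5}) = 0
G(17) = mex({0, 2, 3, 4}) = 1
G(18) = mex({1, 2, 3, 4, 5}) = 0
G(19) = mex({0, 2, 3, 4, 5}) = 1
G(20) = mex({0, 1, 3, 4, 5}) = 2
G(21) = mex({0, 1, 2, 4, 5}) = 3
G(22) = mex({0, 1, 3, 5}) = 2
Observe that G(14)..G(22) = 0, 1, 0, 1, 0, 1, 2, 3, 2 repeats G(0)..G(8) = 0, 1, 0, 1, 0, 1, 2, 3, 2.
For k >= max(S) = 9, G(k) is determined by the previous 9 values G(k-9)..G(k-1); a window of 9 consecutive values has recurred shifted by 14, so by induction G(k + 14) = G(k) for all k >= 0: the sequence is periodic from the start with period 14.
One period: G(0..13) = 0, 1, 0, 1, 0, 1, 2, 3, 2, 3, 2, 3, 4, 5.
23 mod 14 = 9, so G(23) = G(9) = 3.

3


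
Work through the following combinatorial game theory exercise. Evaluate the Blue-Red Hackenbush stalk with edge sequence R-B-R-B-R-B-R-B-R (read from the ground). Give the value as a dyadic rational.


Edges (from ground): R-B-R-B-R-B-R-B-R
By Berlekamp's sign-expansion rule, a Blue-Red Hackenbush stalk has the value of the surreal number whose sign sequence is the edge sequence with B -> + and R -> -.
Sign sequence: -+-+-+-+-
Trace the sign expansion in the surreal number tree, starting from 0:
Edge 1: R (sign -) -> bounds (-inf, 0), value = -1
Edge 2: B (sign +) -> bounds (-1, 0), value = -1/2
Edge 3: R (sign -) -> bounds (-1, -1/2), value = -3/4
Edge 4: B (sign +) -> bounds (-3/4, -1/2), value = -5/8
Edge 5: R (sign -) -> bounds (-3/4, -5/8), value = -11/16
Edge 6: B (sign +) -> bounds (-11/16, -5/8), value = -21/32
Edge 7: R (sign -) -> bounds (-11/16, -21/32), value = -43/64
Edge 8: B (sign +) -> bounds (-43/64, -21/32), value = -85/128
Edge 9: R (sign -) -> bounds (-43/64, -85/128), value = -171/256
Game value = -171/256

-171/256


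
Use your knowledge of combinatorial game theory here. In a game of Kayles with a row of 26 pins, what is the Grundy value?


Kayles: a move removes 1 or 2 adjacent pins from a contiguous row.
Removing pins from a row of k leaves two independent rows (a, b) with a + b = k - 1 (one pin) or a + b = k - 2 (two pins); an end removal gives a = 0.
By Sprague-Grundy, G(k) = mex{ G(a) XOR G(b) } over all these splits. G(0) = 0.
G(1): splits (0,0):0^0=0 -> mex({0}) = 1
G(2): splits (0,1):0^1=1 (0,0):0^0=0 -> mex({0, 1}) = 2
G(3): splits (0,2):0^2=2 (1,1):1^1=0 (0,1):0^1=1 -> mex({0, 1, 2}) = 3
G(4): splits (0,3):0^3=3 (1,2):1^2=3 (0,2):0^2=2 (1,1):1^1=0 -> mex({0, 2, 3}) = 1
G(5): splits (0,4):0^1=1 (1,3):1^3=2 (2,2):2^2=0 (0,3):0^3=3 (1,2):1^2=3 -> mex({0, 1, 2, 3}) = 4
G(6) = mex({0, 1, 2, 4}) = 3
G(7) = mex({0, 1, 3, 4, 5}) = 2
G(8) = mex({0, 2, 3, 5, 6}) = 1
G(9) = mex({0, 1, 2, 3, 6, 7}) = 4
G(10) = mex({0, 1, 3, 4, 5, 7}) = 2
G(11) = mex({0, 1, 2, 3, 4, 5}) = 6
G(12) = mex({0, 1, 2, 3, 5, 6, 7}) = 4
G(13) = mex({0, 2, 3, 4, 6, 7}) = 1
G(14) = mex({0, 1, 4, 5, 6, 7}) = 2
G(15) = mex({0, 1, 2, 3, 4, 5, 6}) = 7
G(16) = mex({0, 2, 3, 5, 6, 7}) = 1
G(17) = mex({0, 1, 2, 3, 5, 6, 7}) = 4
G(18) = mex({0, 1, 2, 4, 5, 6}) = 3
G(19) = mex({0, 1, 3, 4, 5, 7}) = 2
G(20) = mex({0, 2, 3, 4, 5, 6, 7}) = 1
G(21) = mex({0, 1, 2, 3, 5, 6, 7}) = 4
G(22) = mex({0, 1, 2, 3, 4, 5, 7}) = 6
G(23) = mex({0, 1, 2, 3, 4, 5, 6}) = 7
G(24) = mex({0, 1, 2, 3, 5, 6, 7}) = 4
G(25) = mex({0, 2, 3, 4, 6, 7}) = 1
G(26) = mex({0, 1, 3, 4, 5, 6, 7}) = 2
Therefore G(26) = 2.

2


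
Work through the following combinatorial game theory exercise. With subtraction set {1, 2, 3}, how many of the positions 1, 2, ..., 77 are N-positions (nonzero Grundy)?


Subtraction set S = {1, 2, 3}, so G(n) = n mod 4.
G(n) = 0 when n is a multiple of 4.
Multiples of 4 in [1, 77]: 19
N-positions (nonzero Grundy) = 77 - 19 = 58

58


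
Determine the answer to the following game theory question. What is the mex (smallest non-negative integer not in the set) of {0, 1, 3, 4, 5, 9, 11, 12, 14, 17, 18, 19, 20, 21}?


Set = {0, 1, 3, 4, 5, 9, 11, 12, 14, 17, 18, 19, 20, 21}
0 is in the set.
1 is in the set.
2 is NOT in the set. This is the mex.
mex = 2

2


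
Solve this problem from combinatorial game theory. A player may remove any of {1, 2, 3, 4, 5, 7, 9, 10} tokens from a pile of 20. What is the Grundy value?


The subtraction set is S = {1, 2, 3, 4, 5, 7, 9, 10}.
G(k) = mex{ G(k - s) : s in S, s <= k }. We compute iteratively: G(0) = 0.
G(1) = mex({0}) = 1
G(2) = mex({0, 1}) = 2
G(3) = mex({0, 1, 2}) = 3
G(4) = mex({0, 1, 2, 3}) = 4
G(5) = mex({0, 1, 2, 3, 4}) = 5
G(6) = mex({1, 2, 3, 4, 5}) = 0
G(7) = mex({0, 2, 3, 4, 5}) = 1
G(8) = mex({0, 1, 3, 4, 5}) = 2
G(9) = mex({0, 1, 2, 4, 5}) = 3
G(10) = mex({0, 1, 2, 3, 5}) = 4
G(11) = mex({0, 1, 2, 3, 4}) = 5
G(12) = mex({1, 2, 3, 4, 5}) = 0
G(13) = mex({0, 2, 3, 4, 5}) = 1
G(14) = mex({0, 1, 3, 4, 5}) = 2
G(15) = mex({0, 1, 2, 4, 5}) = 3
Observe that G(6)..G(15) = 0, 1, 2, 3, 4, 5, 0, 1, 2, 3 repeats G(0)..G(9) = 0, 1, 2, 3, 4, 5, 0, 1, 2, 3.
For k >= max(S) = 10, G(k) is determined by the previous 10 values G(k-10)..G(k-1); a window of 10 consecutive values has recurred shifted by 6, so by induction G(k + 6) = G(k) for all k >= 0: the sequence is periodic from the start with period 6.
One period: G(0..5) = 0, 1, 2, 3, 4, 5.
20 mod 6 = 2, so G(20) = G(2) = 2.

2


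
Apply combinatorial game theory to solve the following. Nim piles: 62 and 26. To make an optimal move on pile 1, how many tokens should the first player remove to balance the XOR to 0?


Piles: 62 and 26
Current XOR: 62 XOR 26 = 36 (non-zero, so this is an N-position).
To make the XOR zero, we need to find a move that balances the piles.
For pile 1 (size 62): target = 62 XOR 36 = 26
We reduce pile 1 from 62 to 26.
Tokens removed: 62 - 26 = 36
Verification: 26 XOR 26 = 0

36


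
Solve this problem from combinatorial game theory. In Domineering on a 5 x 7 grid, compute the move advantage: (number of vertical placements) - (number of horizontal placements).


Board is 5 x 7 (rows x cols).
Left (vertical) placements: (rows-1) * cols = 4 * 7 = 28
Right (horizontal) placements: rows * (cols-1) = 5 * 6 = 30
Advantage = Left - Right = 28 - 30 = -2

-2


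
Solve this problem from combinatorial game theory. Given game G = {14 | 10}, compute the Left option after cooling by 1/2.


Original game: {14 | 10} (a switch {a | b} with a > b).
Cooling by t (for t below the temperature (a - b)/2 = 2) taxes each move by t: {a | b} cooled by t is {a - t | b + t}.
Cooling amount: t = 1/2
Cooled Left option: 14 - 1/2 = 27/2
Cooled Right option: 10 + 1/2 = 21/2
Cooled game: {27/2 | 21/2}
Left option = 27/2

27/2


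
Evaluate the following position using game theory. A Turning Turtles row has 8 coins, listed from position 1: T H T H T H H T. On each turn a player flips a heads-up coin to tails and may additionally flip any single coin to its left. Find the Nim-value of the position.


Coins: T H T H T H H T
Key fact: a single head at position k behaves exactly like a Nim heap of size k (turning it to T and optionally flipping a coin at j < k corresponds to moving the heap from k to j, or to 0), and heads combine as a disjunctive sum (two heads at the same place would cancel, matching j XOR j = 0). So the Nim-value is the XOR of the 1-indexed positions of the heads.
Face-up positions (1-indexed): [2, 4, 6, 7]
XOR 0 with 2: 0 XOR 2 = 2
XOR 2 with 4: 2 XOR 4 = 6
XOR 6 with 6: 6 XOR 6 = 0
XOR 0 with 7: 0 XOR 7 = 7
Nim-value = 7

7


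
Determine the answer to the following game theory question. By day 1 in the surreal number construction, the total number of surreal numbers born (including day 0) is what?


Day 0: {|} = 0 is born. Count = 1.
Day n: the number of surreal numbers born by day n is 2^(n+1) - 1.
By day 0: 2^1 - 1 = 1
By day 1: 2^2 - 1 = 3
By day 1: 3 surreal numbers.

3


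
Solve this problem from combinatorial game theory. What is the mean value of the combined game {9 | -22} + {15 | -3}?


G1 = {9 | -22}, G2 = {15 | -3}
Each is a switch {a | b} with numbers a > b; its mean value is (a + b)/2, and mean value is additive over game sums: m(G1 + G2) = m(G1) + m(G2).
Mean of G1 = (9 + (-22))/2 = -13/2 = -13/2
Mean of G2 = (15 + (-3))/2 = 12/2 = 6
Mean of G1 + G2 = -13/2 + 6 = -1/2

-1/2


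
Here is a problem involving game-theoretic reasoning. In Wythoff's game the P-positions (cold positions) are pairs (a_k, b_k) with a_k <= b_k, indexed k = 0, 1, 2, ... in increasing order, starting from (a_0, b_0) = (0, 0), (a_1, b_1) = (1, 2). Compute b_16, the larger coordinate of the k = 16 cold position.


By Wythoff's theorem, a_k = floor(k * phi) and b_k = floor(k * phi^2) = a_k + k, where phi = (1 + sqrt(5))/2 is the golden ratio.
phi = (1 + sqrt(5))/2 = 1.618034
phi^2 = phi + 1 = 2.618034
k = 16
k * phi^2 = 16 * 2.618034 = 41.888544
b_16 = floor(k * phi^2) = 41 (check: a_16 + k = 25 + 16 = 41)

41


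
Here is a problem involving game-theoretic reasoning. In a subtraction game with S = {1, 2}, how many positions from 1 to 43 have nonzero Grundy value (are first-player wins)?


Subtraction set S = {1, 2}, so G(n) = n mod 3.
G(n) = 0 when n is a multiple of 3.
Multiples of 3 in [1, 43]: 14
N-positions (nonzero Grundy) = 43 - 14 = 29

29


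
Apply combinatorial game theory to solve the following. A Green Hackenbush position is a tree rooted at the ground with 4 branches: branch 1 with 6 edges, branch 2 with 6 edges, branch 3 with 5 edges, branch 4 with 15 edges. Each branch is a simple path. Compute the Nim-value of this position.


The tree has 4 branches from the ground vertex.
In Green Hackenbush, the Nim-value of a simple path of length k is k.
Branch 1: length 6, Nim-value = 6
Branch 2: length 6, Nim-value = 6
Branch 3: length 5, Nim-value = 5
Branch 4: length 15, Nim-value = 15
Total Nim-value = XOR of all branch values:
0 XOR 6 = 6
6 XOR 6 = 0
0 XOR 5 = 5
5 XOR 15 = 10
Nim-value of the tree = 10

10


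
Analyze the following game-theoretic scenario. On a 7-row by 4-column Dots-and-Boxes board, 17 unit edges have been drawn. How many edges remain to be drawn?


Grid: 7 x 4 boxes, i.e. 8 rows and 5 columns of dots.
Horizontal edges: (rows + 1) * cols = 8 * 4 = 32
Vertical edges: rows * (cols + 1) = 7 * 5 = 35
Total edges: 32 + 35 = 67
Edges drawn: 17
Remaining: 67 - 17 = 50

50


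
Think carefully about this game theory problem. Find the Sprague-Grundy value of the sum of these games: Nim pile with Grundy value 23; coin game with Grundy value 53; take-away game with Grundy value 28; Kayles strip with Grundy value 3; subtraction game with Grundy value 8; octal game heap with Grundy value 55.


By the Sprague-Grundy theorem, the Grundy value of a sum of games is the XOR of individual Grundy values.
Nim pile: Grundy value = 23. Running XOR: 0 XOR 23 = 23
coin game: Grundy value = 53. Running XOR: 23 XOR 53 = 34
take-away game: Grundy value = 28. Running XOR: 34 XOR 28 = 62
Kayles strip: Grundy value = 3. Running XOR: 62 XOR 3 = 61
subtraction game: Grundy value = 8. Running XOR: 61 XOR 8 = 53
octal game heap: Grundy value = 55. Running XOR: 53 XOR 55 = 2
The combined Grundy value is 2.

2


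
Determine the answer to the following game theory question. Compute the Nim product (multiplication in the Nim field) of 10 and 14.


Nim multiplication is bilinear over XOR: (u XOR v) * w = (u*w) XOR (v*w).
So we split each operand into its bit components and XOR the pairwise Nim products.
10 = 2 + 8 (as XOR of powers of 2).
14 = 2 + 4 + 8 (as XOR of powers of 2).
Using the standard Nim-product table on single bits:
  2*2 = 3,   2*4 = 8,   2*8 = 12,
  4*4 = 6,   4*8 = 11,  8*8 = 13,
and  1*x = x (identity), k*l = l*k (commutative).
Pairwise Nim products:
  2 * 2 = 3
  2 * 4 = 8
  2 * 8 = 12
  8 * 2 = 12
  8 * 4 = 11
  8 * 8 = 13
XOR them: 3 XOR 8 XOR 12 XOR 12 XOR 11 XOR 13 = 13.
Result: 10 * 14 = 13 (in Nim).

13


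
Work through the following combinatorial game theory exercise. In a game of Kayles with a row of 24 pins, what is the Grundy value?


Kayles: a move removes 1 or 2 adjacent pins from a contiguous row.
Removing pins from a row of k leaves two independent rows (a, b) with a + b = k - 1 (one pin) or a + b = k - 2 (two pins); an end removal gives a = 0.
By Sprague-Grundy, G(k) = mex{ G(a) XOR G(b) } over all these splits. G(0) = 0.
G(1): splits (0,0):0^0=0 -> mex({0}) = 1
G(2): splits (0,1):0^1=1 (0,0):0^0=0 -> mex({0, 1}) = 2
G(3): splits (0,2):0^2=2 (1,1):1^1=0 (0,1):0^1=1 -> mex({0, 1, 2}) = 3
G(4): splits (0,3):0^3=3 (1,2):1^2=3 (0,2):0^2=2 (1,1):1^1=0 -> mex({0, 2, 3}) = 1
G(5): splits (0,4):0^1=1 (1,3):1^3=2 (2,2):2^2=0 (0,3):0^3=3 (1,2):1^2=3 -> mex({0, 1, 2, 3}) = 4
G(6) = mex({0, 1, 2, 4}) = 3
G(7) = mex({0, 1, 3, 4, 5}) = 2
G(8) = mex({0, 2, 3, 5, 6}) = 1
G(9) = mex({0, 1, 2, 3, 6, 7}) = 4
G(10) = mex({0, 1, 3, 4, 5, 7}) = 2
G(11) = mex({0, 1, 2, 3, 4, 5}) = 6
G(12) = mex({0, 1, 2, 3, 5, 6, 7}) = 4
G(13) = mex({0, 2, 3, 4, 6, 7}) = 1
G(14) = mex({0, 1, 4, 5, 6, 7}) = 2
G(15) = mex({0, 1, 2, 3, 4, 5, 6}) = 7
G(16) = mex({0, 2, 3, 5, 6, 7}) = 1
G(17) = mex({0, 1, 2, 3, 5, 6, 7}) = 4
G(18) = mex({0, 1, 2, 4, 5, 6}) = 3
G(19) = mex({0, 1, 3, 4, 5, 7}) = 2
G(20) = mex({0, 2, 3, 4, 5, 6, 7}) = 1
G(21) = mex({0, 1, 2, 3, 5, 6, 7}) = 4
G(22) = mex({0, 1, 2, 3, 4, 5, 7}) = 6
G(23) = mex({0, 1, 2, 3, 4, 5, 6}) = 7
G(24) = mex({0, 1, 2, 3, 5, 6, 7}) = 4
Therefore G(24) = 4.

4


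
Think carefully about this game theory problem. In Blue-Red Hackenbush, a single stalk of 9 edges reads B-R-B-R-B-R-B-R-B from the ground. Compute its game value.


Edges (from ground): B-R-B-R-B-R-B-R-B
By Berlekamp's sign-expansion rule, a Blue-Red Hackenbush stalk has the value of the surreal number whose sign sequence is the edge sequence with B -> + and R -> -.
Sign sequence: +-+-+-+-+
Trace the sign expansion in the surreal number tree, starting from 0:
Edge 1: B (sign +) -> bounds (0, +inf), value = 1
Edge 2: R (sign -) -> bounds (0, 1), value = 1/2
Edge 3: B (sign +) -> bounds (1/2, 1), value = 3/4
Edge 4: R (sign -) -> bounds (1/2, 3/4), value = 5/8
Edge 5: B (sign +) -> bounds (5/8, 3/4), value = 11/16
Edge 6: R (sign -) -> bounds (5/8, 11/16), value = 21/32
Edge 7: B (sign +) -> bounds (21/32, 11/16), value = 43/64
Edge 8: R (sign -) -> bounds (21/32, 43/64), value = 85/128
Edge 9: B (sign +) -> bounds (85/128, 43/64), value = 171/256
Game value = 171/256

171/256


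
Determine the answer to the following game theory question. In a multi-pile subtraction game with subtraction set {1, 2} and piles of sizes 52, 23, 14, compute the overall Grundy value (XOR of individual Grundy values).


Subtraction set: {1, 2}
For this subtraction set, G(n) = n mod 3 (period = max + 1 = 3).
Pile 1 (size 52): G(52) = 52 mod 3 = 1
Pile 2 (size 23): G(23) = 23 mod 3 = 2
Pile 3 (size 14): G(14) = 14 mod 3 = 2
Total Grundy value = XOR of all: 1 XOR 2 XOR 2 = 1

1


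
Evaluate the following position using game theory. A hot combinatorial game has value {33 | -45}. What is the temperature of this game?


The game is {33 | -45}, a switch {a | b} with numbers a > b.
Cooling {a | b} by t gives {a - t | b + t}, which stops being hot when a - t = b + t, i.e. at t = (a - b)/2. So the temperature of a switch is (a - b)/2.
Temperature = (Left option - Right option) / 2
= (33 - (-45)) / 2
= 78 / 2
= 39

39


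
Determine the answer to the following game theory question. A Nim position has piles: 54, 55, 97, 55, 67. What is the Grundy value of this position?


We need the XOR (exclusive or) of all pile sizes.
After XOR-ing pile 1 (size 54): 0 XOR 54 = 54
After XOR-ing pile 2 (size 55): 54 XOR 55 = 1
After XOR-ing pile 3 (size 97): 1 XOR 97 = 96
After XOR-ing pile 4 (size 55): 96 XOR 55 = 87
After XOR-ing pile 5 (size 67): 87 XOR 67 = 20
The Nim-value of this position is 20.

20


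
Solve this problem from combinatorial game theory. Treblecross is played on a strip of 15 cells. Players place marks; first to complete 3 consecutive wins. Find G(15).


Treblecross: place X on empty cells; 3-in-a-row wins.
Playing within two cells of an existing X lets the opponent win at once, so sensible play treats the cells i-2..i+2 around each X as dead. The player left with no safe cell loses, so this is a normal-play take-away game on strips of safe cells.
Placing X at cell i (0-indexed) of a strip of k safe cells leaves independent strips of sizes max(0, i-2) and max(0, k-i-3). Hence G(k) = mex{ G(max(0,i-2)) XOR G(max(0,k-i-3)) : 0 <= i < k }, with G(0) = 0.
G(1): splits (0,0):0^0=0 -> mex({0}) = 1
G(2): splits (0,0):0^0=0 -> mex({0}) = 1
G(3): splits (0,0):0^0=0 -> mex({0}) = 1
G(4): splits (0,1):0^1=1 (0,0):0^0=0 -> mex({0, 1}) = 2
G(5): splits (0,2):0^1=1 (0,1):0^1=1 (0,0):0^0=0 -> mex({0, 1}) = 2
G(6) = mex({1}) = 0
G(7) = mex({0, 1, 2}) = 3
G(8) = mex({0, 1, 2}) = 3
G(9) = mex({0, 2}) = 1
G(10) = mex({0, 2, 3}) = 1
G(11) = mex({0, 3}) = 1
G(12) = mex({1, 3}) = 0
G(13) = mex({0, 1, 2, 3}) = 4
G(14) = mex({0, 1, 2}) = 3
G(15) = mex({0, 1, 2}) = 3
Therefore G(15) = 3.

3


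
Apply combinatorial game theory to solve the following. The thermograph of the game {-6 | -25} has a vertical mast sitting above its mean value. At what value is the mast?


Game = {-6 | -25}, a switch {a | b} with numbers a > b.
Its thermograph has left wall a - t and right wall b + t, which meet at t = (a - b)/2, where both equal (a + b)/2. So the mast (mean value) is at (a + b)/2.
Mean = (-6 + (-25))/2 = -31/2 = -31/2

-31/2


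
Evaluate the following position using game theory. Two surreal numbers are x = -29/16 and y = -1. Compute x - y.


x = -29/16, y = -1
Converting to common denominator: 16
x = -29/16, y = -16/16
x - y = -29/16 - -1 = -13/16

-13/16


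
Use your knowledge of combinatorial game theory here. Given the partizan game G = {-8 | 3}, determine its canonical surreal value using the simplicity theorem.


Left options: {-8}, max = -8
Right options: {3}, min = 3
All options are numbers and max(Left) < min(Right), so by the simplicity theorem the value is the simplest (earliest-born) number strictly between -8 and 3.
Integers -7 through 2 all lie strictly between -8 and 3.
Among integers, the simplest (lowest birthday = smallest |n|; 0 is born on day 0, +-n on day n) is 0.
No non-integer in the interval can be simpler: if x is a non-integer in the interval, then floor(x) or ceil(x) also lies in the interval (the interval contains an integer), and both are proper prefixes of x's sign expansion, i.e. born earlier. So the game value is 0.
Game value = 0

0


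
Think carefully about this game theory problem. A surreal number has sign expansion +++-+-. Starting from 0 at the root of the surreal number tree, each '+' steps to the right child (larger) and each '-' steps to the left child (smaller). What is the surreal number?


Sign expansion: +++-+-
Rule: track bounds (lo, hi), initially (-inf, +inf). On '+', the current value becomes lo and we move to the simplest number in (value, hi): value + 1 if hi = +inf, otherwise the midpoint (value + hi)/2. On '-', the current value becomes hi and we move to value - 1 if lo = -inf, otherwise the midpoint (lo + value)/2.
Start at 0.
Step 1: sign = +, move right. Bounds: (0, +inf). Value = 1
Step 2: sign = +, move right. Bounds: (1, +inf). Value = 2
Step 3: sign = +, move right. Bounds: (2, +inf). Value = 3
Step 4: sign = -, move left. Bounds: (2, 3). Value = 5/2
Step 5: sign = +, move right. Bounds: (5/2, 3). Value = 11/4
Step 6: sign = -, move left. Bounds: (5/2, 11/4). Value = 21/8
The surreal number with sign expansion +++-+- is 21/8.

21/8


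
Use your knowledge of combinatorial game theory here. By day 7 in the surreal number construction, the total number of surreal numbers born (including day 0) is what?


Day 0: {|} = 0 is born. Count = 1.
Day n: the number of surreal numbers born by day n is 2^(n+1) - 1.
By day 0: 2^1 - 1 = 1
By day 1: 2^2 - 1 = 3
By day 2: 2^3 - 1 = 7
By day 3: 2^4 - 1 = 15
By day 4: 2^5 - 1 = 31
By day 5: 2^6 - 1 = 63
By day 6: 2^7 - 1 = 127
By day 7: 2^8 - 1 = 255
By day 7: 255 surreal numbers.

255
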